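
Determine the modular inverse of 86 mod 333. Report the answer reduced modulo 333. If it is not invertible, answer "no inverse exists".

Extended Euclidean algorithm:
333 = 3*86 + 75
86 = 1*75 + 11
75 = 6*11 + 9
11 = 1*9 + 2
9 = 4*2 + 1
2 = 2*1 + 0
Since gcd(86, 333) = 1, back-substitute to write 1 as a combination:
1 = 9 − 4·2
1 = −4·11 + 5·9
1 = 5·75 − 34·11
1 = −34·86 + 39·75
1 = 39·333 − 151·86
Thus 86·(-151) ≡ 1 (mod 333); reducing, -151 mod 333 = 182.

182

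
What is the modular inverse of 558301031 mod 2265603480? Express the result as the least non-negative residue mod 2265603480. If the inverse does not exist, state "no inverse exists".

322519751

Extended Euclidean algorithm:
2265603480 = 4·558301031 + 32399356
558301031 = 17·32399356 + 7511979
32399356 = 4·7511979 + 2351440
7511979 = 3·2351440 + 457659
2351440 = 5·457659 + 63145
457659 = 7·63145 + 15644
63145 = 4·15644 + 569
15644 = 27·569 + 281
569 = 2·281 + 7
281 = 40·7 + 1
7 = 7·1 + 0
gcd = 1, so the inverse exists. Back-substitute:
1 = 281 − 40·7
1 = −40·569 + 81·281
1 = 81·15644 − 2227·569
1 = −2227·63145 + 8989·15644
1 = 8989·457659 − 65150·63145
1 = −65150·2351440 + 334739·457659
1 = 334739·7511979 − 1069367·2351440
1 = −1069367·32399356 + 4612207·7511979
1 = 4612207·558301031 − 79476886·32399356
1 = −79476886·2265603480 + 322519751·558301031
So 558301031·322519751 ≡ 1 (mod 2265603480).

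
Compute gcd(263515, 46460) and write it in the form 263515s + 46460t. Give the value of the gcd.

5

Repeated division:
263515 = 5×46460 + 31215
46460 = 1×31215 + 15245
31215 = 2×15245 + 725
15245 = 21×725 + 20
725 = 36×20 + 5
20 = 4×5 + 0
gcd(263515, 46460) = 5.
Back-substituting:
5 = 725 − 36·20
5 = −36·15245 + 757·725
5 = 757·31215 − 1550·15245
5 = −1550·46460 + 2307·31215
5 = 2307·263515 − 13085·46460
So 5 = (2307)·263515 + (-13085)·46460.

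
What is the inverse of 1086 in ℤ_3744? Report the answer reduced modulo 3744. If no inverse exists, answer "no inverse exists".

Compute gcd(1086, 3744):
3744 = 3·1086 + 486
1086 = 2·486 + 114
486 = 4·114 + 30
114 = 3·30 + 24
30 = 1·24 + 6
24 = 4·6 + 0
gcd(1086, 3744) = 6 ≠ 1, so 1086 has no multiplicative inverse modulo 3744.

no inverse exists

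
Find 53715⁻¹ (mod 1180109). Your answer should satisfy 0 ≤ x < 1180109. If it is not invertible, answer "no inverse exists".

898368

Extended Euclidean algorithm:
1180109 = 21·53715 + 52094
53715 = 1·52094 + 1621
52094 = 32·1621 + 222
1621 = 7·222 + 67
222 = 3·67 + 21
67 = 3·21 + 4
21 = 5·4 + 1
4 = 4·1 + 0
The gcd is 1. Working backward:
1 = 21 − 5·4
1 = −5·67 + 16·21
1 = 16·222 − 53·67
1 = −53·1621 + 387·222
1 = 387·52094 − 12437·1621
1 = −12437·53715 + 12824·52094
1 = 12824·1180109 − 281741·53715
Hence 53715⁻¹ ≡ -281741 ≡ 898368 (mod 1180109).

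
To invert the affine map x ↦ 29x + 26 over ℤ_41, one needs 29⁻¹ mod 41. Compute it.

17

Run Euclid on (41, 29):
41 = 1*29 + 12
29 = 2*12 + 5
12 = 2*5 + 2
5 = 2*2 + 1
2 = 2*1 + 0
Since gcd(29, 41) = 1, back-substitute to write 1 as a combination:
1 = 5 − 2·2
1 = −2·12 + 5·5
1 = 5·29 − 12·12
1 = −12·41 + 17·29
So 29·17 ≡ 1 (mod 41).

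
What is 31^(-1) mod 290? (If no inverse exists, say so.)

131

Apply the Euclidean algorithm to 290 and 31:
290 = 9*31 + 11
31 = 2*11 + 9
11 = 1*9 + 2
9 = 4*2 + 1
2 = 2*1 + 0
Since gcd(31, 290) = 1, back-substitute to write 1 as a combination:
1 = 9 − 4·2
1 = −4·11 + 5·9
1 = 5·31 − 14·11
1 = −14·290 + 131·31
So 31·131 ≡ 1 (mod 290).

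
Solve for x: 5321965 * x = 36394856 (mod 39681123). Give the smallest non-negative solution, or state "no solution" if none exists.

First find gcd(5321965, 39681123):
39681123 = 7×5321965 + 2427368
5321965 = 2×2427368 + 467229
2427368 = 5×467229 + 91223
467229 = 5×91223 + 11114
91223 = 8×11114 + 2311
11114 = 4×2311 + 1870
2311 = 1×1870 + 441
1870 = 4×441 + 106
441 = 4×106 + 17
106 = 6×17 + 4
17 = 4×4 + 1
4 = 4×1 + 0
gcd = 1, so a unique solution mod 39681123 exists.
Back-substitute for the Bézout coefficients:
1 = 17 − 4·4
1 = −4·106 + 25·17
1 = 25·441 − 104·106
1 = −104·1870 + 441·441
1 = 441·2311 − 545·1870
1 = −545·11114 + 2621·2311
1 = 2621·91223 − 21513·11114
1 = −21513·467229 + 110186·91223
1 = 110186·2427368 − 572443·467229
1 = −572443·5321965 + 1255072·2427368
1 = 1255072·39681123 − 9357947·5321965
So 5321965·(-9357947) ≡ 1 (mod 39681123), giving 5321965⁻¹ ≡ 30323176.
x ≡ 5321965⁻¹·36394856 ≡ 30323176·36394856 ≡ 813341 (mod 39681123).

813341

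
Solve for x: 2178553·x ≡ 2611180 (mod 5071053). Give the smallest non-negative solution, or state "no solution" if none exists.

First find gcd(2178553, 5071053):
5071053 = 2×2178553 + 713947
2178553 = 3×713947 + 36712
713947 = 19×36712 + 16419
36712 = 2×16419 + 3874
16419 = 4×3874 + 923
3874 = 4×923 + 182
923 = 5×182 + 13
182 = 14×13 + 0
gcd = 13 and 13 | 2611180, so solutions exist. Divide through by 13: 167581x ≡ 200860 (mod 390081).
Now find 167581⁻¹ mod 390081:
390081 = 2×167581 + 54919
167581 = 3×54919 + 2824
54919 = 19×2824 + 1263
2824 = 2×1263 + 298
1263 = 4×298 + 71
298 = 4×71 + 14
71 = 5×14 + 1
14 = 14×1 + 0
Back-substitute:
1 = 71 − 5·14
1 = −5·298 + 21·71
1 = 21·1263 − 89·298
1 = −89·2824 + 199·1263
1 = 199·54919 − 3870·2824
1 = −3870·167581 + 11809·54919
1 = 11809·390081 − 27488·167581
So 167581·(-27488) ≡ 1 (mod 390081), i.e. 167581⁻¹ ≡ 362593.
Then x ≡ 362593·200860 ≡ 356875 (mod 390081); the smallest non-negative solution is x = 356875.

356875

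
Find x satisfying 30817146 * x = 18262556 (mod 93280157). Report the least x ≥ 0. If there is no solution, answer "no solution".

First find gcd(30817146, 93280157):
93280157 = 3·30817146 + 828719
30817146 = 37·828719 + 154543
828719 = 5·154543 + 56004
154543 = 2·56004 + 42535
56004 = 1·42535 + 13469
42535 = 3·13469 + 2128
13469 = 6·2128 + 701
2128 = 3·701 + 25
701 = 28·25 + 1
25 = 25·1 + 0
gcd = 1, so a unique solution mod 93280157 exists.
Back-substitute for the Bézout coefficients:
1 = 701 − 28·25
1 = −28·2128 + 85·701
1 = 85·13469 − 538·2128
1 = −538·42535 + 1699·13469
1 = 1699·56004 − 2237·42535
1 = −2237·154543 + 6173·56004
1 = 6173·828719 − 33102·154543
1 = −33102·30817146 + 1230947·828719
1 = 1230947·93280157 − 3725943·30817146
So 30817146·(-3725943) ≡ 1 (mod 93280157), giving 30817146⁻¹ ≡ 89554214.
x ≡ 30817146⁻¹·18262556 ≡ 89554214·18262556 ≡ 19996796 (mod 93280157).

19996796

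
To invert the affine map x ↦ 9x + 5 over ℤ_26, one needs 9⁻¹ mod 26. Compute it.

3

Run Euclid on (26, 9):
26 = 2×9 + 8
9 = 1×8 + 1
8 = 8×1 + 0
gcd = 1, so the inverse exists. Back-substitute:
1 = 9 − 8
1 = −26 + 3·9
So 9·3 ≡ 1 (mod 26).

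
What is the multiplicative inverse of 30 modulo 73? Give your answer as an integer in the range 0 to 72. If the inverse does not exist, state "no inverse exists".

56

gcd(73, 30) by repeated division:
73 = 2×30 + 13
30 = 2×13 + 4
13 = 3×4 + 1
4 = 4×1 + 0
The gcd is 1. Working backward:
1 = 13 − 3·4
1 = −3·30 + 7·13
1 = 7·73 − 17·30
Thus 30·(-17) ≡ 1 (mod 73); reducing, -17 mod 73 = 56.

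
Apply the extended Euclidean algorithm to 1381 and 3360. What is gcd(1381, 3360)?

1

Apply Euclid's algorithm to 3360 and 1381:
3360 = 2*1381 + 598
1381 = 2*598 + 185
598 = 3*185 + 43
185 = 4*43 + 13
43 = 3*13 + 4
13 = 3*4 + 1
4 = 4*1 + 0
gcd(1381, 3360) = 1.
Express as a combination:
1 = 13 − 3·4
1 = −3·43 + 10·13
1 = 10·185 − 43·43
1 = −43·598 + 139·185
1 = 139·1381 − 321·598
1 = −321·3360 + 781·1381
So 1 = (-321)·3360 + (781)·1381.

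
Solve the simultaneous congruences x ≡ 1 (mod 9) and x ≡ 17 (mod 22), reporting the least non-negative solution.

127

Write x = 1 + 9·k. Then 9·k ≡ 17 − 1 ≡ 16 (mod 22).
Need 9⁻¹ mod 22. Extended Euclid on (22, 9):
22 = 2×9 + 4
9 = 2×4 + 1
4 = 4×1 + 0
Back-substitute:
1 = 9 − 2·4
1 = −2·22 + 5·9
9⁻¹ ≡ 5 (mod 22), so k ≡ 5·16 ≡ 14 (mod 22).
x = 1 + 9·14 = 127.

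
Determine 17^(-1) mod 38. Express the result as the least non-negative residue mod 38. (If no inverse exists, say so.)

9

Extended Euclidean algorithm:
38 = 2×17 + 4
17 = 4×4 + 1
4 = 4×1 + 0
gcd = 1, so the inverse exists. Back-substitute:
1 = 17 − 4·4
1 = −4·38 + 9·17
So 17·9 ≡ 1 (mod 38).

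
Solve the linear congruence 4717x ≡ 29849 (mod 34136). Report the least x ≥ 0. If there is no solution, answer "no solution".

First find gcd(4717, 34136):
34136 = 7×4717 + 1117
4717 = 4×1117 + 249
1117 = 4×249 + 121
249 = 2×121 + 7
121 = 17×7 + 2
7 = 3×2 + 1
2 = 2×1 + 0
gcd = 1, so a unique solution mod 34136 exists.
Back-substitute for the Bézout coefficients:
1 = 7 − 3·2
1 = −3·121 + 52·7
1 = 52·249 − 107·121
1 = −107·1117 + 480·249
1 = 480·4717 − 2027·1117
1 = −2027·34136 + 14669·4717
So 4717·(14669) ≡ 1 (mod 34136), giving 4717⁻¹ ≡ 14669.
x ≡ 4717⁻¹·29849 ≡ 14669·29849 ≡ 26645 (mod 34136).

26645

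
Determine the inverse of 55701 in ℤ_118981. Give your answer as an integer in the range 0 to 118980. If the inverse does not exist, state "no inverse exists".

Extended Euclidean algorithm:
118981 = 2·55701 + 7579
55701 = 7·7579 + 2648
7579 = 2·2648 + 2283
2648 = 1·2283 + 365
2283 = 6·365 + 93
365 = 3·93 + 86
93 = 1·86 + 7
86 = 12·7 + 2
7 = 3·2 + 1
2 = 2·1 + 0
Since gcd(55701, 118981) = 1, back-substitute to write 1 as a combination:
1 = 7 − 3·2
1 = −3·86 + 37·7
1 = 37·93 − 40·86
1 = −40·365 + 157·93
1 = 157·2283 − 982·365
1 = −982·2648 + 1139·2283
1 = 1139·7579 − 3260·2648
1 = −3260·55701 + 23959·7579
1 = 23959·118981 − 51178·55701
Thus 55701·(-51178) ≡ 1 (mod 118981); reducing, -51178 mod 118981 = 67803.

67803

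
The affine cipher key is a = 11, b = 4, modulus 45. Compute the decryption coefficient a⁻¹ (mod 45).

41

Apply the Euclidean algorithm to 45 and 11:
45 = 4*11 + 1
11 = 11*1 + 0
Since gcd(11, 45) = 1, back-substitute to write 1 as a combination:
1 = 45 − 4·11
Thus 11·(-4) ≡ 1 (mod 45); reducing, -4 mod 45 = 41.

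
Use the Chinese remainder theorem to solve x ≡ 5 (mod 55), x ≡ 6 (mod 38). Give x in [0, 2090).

500

Write x = 5 + 55·k. Then 55·k ≡ 6 − 5 ≡ 1 (mod 38).
Need 55⁻¹ mod 38. Extended Euclid on (38, 17):
38 = 2*17 + 4
17 = 4*4 + 1
4 = 4*1 + 0
Back-substitute:
1 = 17 − 4·4
1 = −4·38 + 9·17
55⁻¹ ≡ 9 (mod 38), so k ≡ 9·1 ≡ 9 (mod 38).
x = 5 + 55·9 = 500.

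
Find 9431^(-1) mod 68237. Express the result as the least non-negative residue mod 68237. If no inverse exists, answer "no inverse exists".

gcd(68237, 9431) by repeated division:
68237 = 7*9431 + 2220
9431 = 4*2220 + 551
2220 = 4*551 + 16
551 = 34*16 + 7
16 = 2*7 + 2
7 = 3*2 + 1
2 = 2*1 + 0
Since gcd(9431, 68237) = 1, back-substitute to write 1 as a combination:
1 = 7 − 3·2
1 = −3·16 + 7·7
1 = 7·551 − 241·16
1 = −241·2220 + 971·551
1 = 971·9431 − 4125·2220
1 = −4125·68237 + 29846·9431
So 9431·29846 ≡ 1 (mod 68237).

29846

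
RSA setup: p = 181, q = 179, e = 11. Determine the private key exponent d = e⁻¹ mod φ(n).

11651

φ(n) = (p−1)(q−1) = 180·178 = 32040.
Need d with 11·d ≡ 1 (mod 32040). Apply the extended Euclidean algorithm:
32040 = 2912*11 + 8
11 = 1*8 + 3
8 = 2*3 + 2
3 = 1*2 + 1
2 = 2*1 + 0
Back-substitute:
1 = 3 − 2
1 = −8 + 3·3
1 = 3·11 − 4·8
1 = −4·32040 + 11651·11
So 11·11651 ≡ 1 (mod 32040), hence d = 11651.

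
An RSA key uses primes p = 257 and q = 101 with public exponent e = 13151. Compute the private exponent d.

8351

φ(n) = (p−1)(q−1) = 256·100 = 25600.
Need d with 13151·d ≡ 1 (mod 25600). Apply the extended Euclidean algorithm:
25600 = 1*13151 + 12449
13151 = 1*12449 + 702
12449 = 17*702 + 515
702 = 1*515 + 187
515 = 2*187 + 141
187 = 1*141 + 46
141 = 3*46 + 3
46 = 15*3 + 1
3 = 3*1 + 0
Back-substitute:
1 = 46 − 15·3
1 = −15·141 + 46·46
1 = 46·187 − 61·141
1 = −61·515 + 168·187
1 = 168·702 − 229·515
1 = −229·12449 + 4061·702
1 = 4061·13151 − 4290·12449
1 = −4290·25600 + 8351·13151
So 13151·8351 ≡ 1 (mod 25600), hence d = 8351.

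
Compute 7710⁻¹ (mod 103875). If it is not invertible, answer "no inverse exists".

no inverse exists

Euclidean algorithm on 103875, 7710:
103875 = 13×7710 + 3645
7710 = 2×3645 + 420
3645 = 8×420 + 285
420 = 1×285 + 135
285 = 2×135 + 15
135 = 9×15 + 0
The gcd is 15, not 1, hence no inverse exists.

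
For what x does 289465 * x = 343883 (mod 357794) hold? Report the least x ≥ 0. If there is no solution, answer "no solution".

149215

First find gcd(289465, 357794):
357794 = 1×289465 + 68329
289465 = 4×68329 + 16149
68329 = 4×16149 + 3733
16149 = 4×3733 + 1217
3733 = 3×1217 + 82
1217 = 14×82 + 69
82 = 1×69 + 13
69 = 5×13 + 4
13 = 3×4 + 1
4 = 4×1 + 0
gcd = 1, so a unique solution mod 357794 exists.
Back-substitute for the Bézout coefficients:
1 = 13 − 3·4
1 = −3·69 + 16·13
1 = 16·82 − 19·69
1 = −19·1217 + 282·82
1 = 282·3733 − 865·1217
1 = −865·16149 + 3742·3733
1 = 3742·68329 − 15833·16149
1 = −15833·289465 + 67074·68329
1 = 67074·357794 − 82907·289465
So 289465·(-82907) ≡ 1 (mod 357794), giving 289465⁻¹ ≡ 274887.
x ≡ 289465⁻¹·343883 ≡ 274887·343883 ≡ 149215 (mod 357794).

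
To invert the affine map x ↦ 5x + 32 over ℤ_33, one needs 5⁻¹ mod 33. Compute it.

20

Apply the Euclidean algorithm to 33 and 5:
33 = 6×5 + 3
5 = 1×3 + 2
3 = 1×2 + 1
2 = 2×1 + 0
gcd = 1, so the inverse exists. Back-substitute:
1 = 3 − 2
1 = −5 + 2·3
1 = 2·33 − 13·5
So 5·(-13) ≡ 1 (mod 33), and -13 ≡ 20 (mod 33).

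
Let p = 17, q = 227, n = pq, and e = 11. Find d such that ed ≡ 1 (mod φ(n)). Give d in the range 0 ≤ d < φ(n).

1315

φ(n) = (p−1)(q−1) = 16·226 = 3616.
Need d with 11·d ≡ 1 (mod 3616). Apply the extended Euclidean algorithm:
3616 = 328×11 + 8
11 = 1×8 + 3
8 = 2×3 + 2
3 = 1×2 + 1
2 = 2×1 + 0
Back-substitute:
1 = 3 − 2
1 = −8 + 3·3
1 = 3·11 − 4·8
1 = −4·3616 + 1315·11
So 11·1315 ≡ 1 (mod 3616), hence d = 1315.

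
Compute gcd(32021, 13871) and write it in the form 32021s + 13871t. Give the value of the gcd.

11

Repeated division:
32021 = 2·13871 + 4279
13871 = 3·4279 + 1034
4279 = 4·1034 + 143
1034 = 7·143 + 33
143 = 4·33 + 11
33 = 3·11 + 0
gcd(32021, 13871) = 11.
Express as a combination:
11 = 143 − 4·33
11 = −4·1034 + 29·143
11 = 29·4279 − 120·1034
11 = −120·13871 + 389·4279
11 = 389·32021 − 898·13871
So 11 = (389)·32021 + (-898)·13871.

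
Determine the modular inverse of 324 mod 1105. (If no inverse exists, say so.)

Extended Euclidean algorithm:
1105 = 3×324 + 133
324 = 2×133 + 58
133 = 2×58 + 17
58 = 3×17 + 7
17 = 2×7 + 3
7 = 2×3 + 1
3 = 3×1 + 0
The gcd is 1. Working backward:
1 = 7 − 2·3
1 = −2·17 + 5·7
1 = 5·58 − 17·17
1 = −17·133 + 39·58
1 = 39·324 − 95·133
1 = −95·1105 + 324·324
So 324·324 ≡ 1 (mod 1105).

324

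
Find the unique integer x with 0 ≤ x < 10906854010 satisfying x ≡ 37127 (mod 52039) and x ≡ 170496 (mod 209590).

7655026066

Write x = 37127 + 52039·k. Then 52039·k ≡ 170496 − 37127 ≡ 133369 (mod 209590).
Need 52039⁻¹ mod 209590. Extended Euclid on (209590, 52039):
209590 = 4*52039 + 1434
52039 = 36*1434 + 415
1434 = 3*415 + 189
415 = 2*189 + 37
189 = 5*37 + 4
37 = 9*4 + 1
4 = 4*1 + 0
Back-substitute:
1 = 37 − 9·4
1 = −9·189 + 46·37
1 = 46·415 − 101·189
1 = −101·1434 + 349·415
1 = 349·52039 − 12665·1434
1 = −12665·209590 + 51009·52039
52039⁻¹ ≡ 51009 (mod 209590), so k ≡ 51009·133369 ≡ 147101 (mod 209590).
x = 37127 + 52039·147101 = 7655026066.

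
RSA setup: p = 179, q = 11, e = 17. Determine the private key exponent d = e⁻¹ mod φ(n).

733

φ(n) = (p−1)(q−1) = 178·10 = 1780.
Need d with 17·d ≡ 1 (mod 1780). Apply the extended Euclidean algorithm:
1780 = 104*17 + 12
17 = 1*12 + 5
12 = 2*5 + 2
5 = 2*2 + 1
2 = 2*1 + 0
Back-substitute:
1 = 5 − 2·2
1 = −2·12 + 5·5
1 = 5·17 − 7·12
1 = −7·1780 + 733·17
So 17·733 ≡ 1 (mod 1780), hence d = 733.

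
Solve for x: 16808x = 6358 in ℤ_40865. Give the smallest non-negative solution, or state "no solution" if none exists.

686

First find gcd(16808, 40865):
40865 = 2×16808 + 7249
16808 = 2×7249 + 2310
7249 = 3×2310 + 319
2310 = 7×319 + 77
319 = 4×77 + 11
77 = 7×11 + 0
gcd = 11 and 11 | 6358, so solutions exist. Divide through by 11: 1528x ≡ 578 (mod 3715).
Now find 1528⁻¹ mod 3715:
3715 = 2·1528 + 659
1528 = 2·659 + 210
659 = 3·210 + 29
210 = 7·29 + 7
29 = 4·7 + 1
7 = 7·1 + 0
Back-substitute:
1 = 29 − 4·7
1 = −4·210 + 29·29
1 = 29·659 − 91·210
1 = −91·1528 + 211·659
1 = 211·3715 − 513·1528
So 1528·(-513) ≡ 1 (mod 3715), i.e. 1528⁻¹ ≡ 3202.
Then x ≡ 3202·578 ≡ 686 (mod 3715); the smallest non-negative solution is x = 686.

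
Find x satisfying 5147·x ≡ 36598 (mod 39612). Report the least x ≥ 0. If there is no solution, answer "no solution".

39242

First find gcd(5147, 39612):
39612 = 7·5147 + 3583
5147 = 1·3583 + 1564
3583 = 2·1564 + 455
1564 = 3·455 + 199
455 = 2·199 + 57
199 = 3·57 + 28
57 = 2·28 + 1
28 = 28·1 + 0
gcd = 1, so a unique solution mod 39612 exists.
Back-substitute for the Bézout coefficients:
1 = 57 − 2·28
1 = −2·199 + 7·57
1 = 7·455 − 16·199
1 = −16·1564 + 55·455
1 = 55·3583 − 126·1564
1 = −126·5147 + 181·3583
1 = 181·39612 − 1393·5147
So 5147·(-1393) ≡ 1 (mod 39612), giving 5147⁻¹ ≡ 38219.
x ≡ 5147⁻¹·36598 ≡ 38219·36598 ≡ 39242 (mod 39612).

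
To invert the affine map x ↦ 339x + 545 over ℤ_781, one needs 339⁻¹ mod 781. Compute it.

599

gcd(781, 339) by repeated division:
781 = 2*339 + 103
339 = 3*103 + 30
103 = 3*30 + 13
30 = 2*13 + 4
13 = 3*4 + 1
4 = 4*1 + 0
gcd = 1, so the inverse exists. Back-substitute:
1 = 13 − 3·4
1 = −3·30 + 7·13
1 = 7·103 − 24·30
1 = −24·339 + 79·103
1 = 79·781 − 182·339
So 339·(-182) ≡ 1 (mod 781), and -182 ≡ 599 (mod 781).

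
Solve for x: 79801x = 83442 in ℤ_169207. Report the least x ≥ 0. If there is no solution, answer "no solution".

29966

First find gcd(79801, 169207):
169207 = 2·79801 + 9605
79801 = 8·9605 + 2961
9605 = 3·2961 + 722
2961 = 4·722 + 73
722 = 9·73 + 65
73 = 1·65 + 8
65 = 8·8 + 1
8 = 8·1 + 0
gcd = 1, so a unique solution mod 169207 exists.
Back-substitute for the Bézout coefficients:
1 = 65 − 8·8
1 = −8·73 + 9·65
1 = 9·722 − 89·73
1 = −89·2961 + 365·722
1 = 365·9605 − 1184·2961
1 = −1184·79801 + 9837·9605
1 = 9837·169207 − 20858·79801
So 79801·(-20858) ≡ 1 (mod 169207), giving 79801⁻¹ ≡ 148349.
x ≡ 79801⁻¹·83442 ≡ 148349·83442 ≡ 29966 (mod 169207).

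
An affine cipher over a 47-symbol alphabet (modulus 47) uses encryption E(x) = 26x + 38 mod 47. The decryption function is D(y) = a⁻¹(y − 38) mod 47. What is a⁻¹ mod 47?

Extended Euclidean algorithm:
47 = 1*26 + 21
26 = 1*21 + 5
21 = 4*5 + 1
5 = 5*1 + 0
The gcd is 1. Working backward:
1 = 21 − 4·5
1 = −4·26 + 5·21
1 = 5·47 − 9·26
Hence 26⁻¹ ≡ -9 ≡ 38 (mod 47).

38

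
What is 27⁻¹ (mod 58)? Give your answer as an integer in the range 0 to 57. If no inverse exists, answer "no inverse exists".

gcd(58, 27) by repeated division:
58 = 2·27 + 4
27 = 6·4 + 3
4 = 1·3 + 1
3 = 3·1 + 0
gcd = 1, so the inverse exists. Back-substitute:
1 = 4 − 3
1 = −27 + 7·4
1 = 7·58 − 15·27
Hence 27⁻¹ ≡ -15 ≡ 43 (mod 58).

43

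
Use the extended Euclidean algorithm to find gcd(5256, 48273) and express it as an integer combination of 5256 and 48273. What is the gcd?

Repeated division:
48273 = 9×5256 + 969
5256 = 5×969 + 411
969 = 2×411 + 147
411 = 2×147 + 117
147 = 1×117 + 30
117 = 3×30 + 27
30 = 1×27 + 3
27 = 9×3 + 0
gcd(5256, 48273) = 3.
Working backward:
3 = 30 − 27
3 = −117 + 4·30
3 = 4·147 − 5·117
3 = −5·411 + 14·147
3 = 14·969 − 33·411
3 = −33·5256 + 179·969
3 = 179·48273 − 1644·5256
So 3 = (179)·48273 + (-1644)·5256.

3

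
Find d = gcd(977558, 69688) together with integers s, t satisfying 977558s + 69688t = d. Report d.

Repeated division:
977558 = 14*69688 + 1926
69688 = 36*1926 + 352
1926 = 5*352 + 166
352 = 2*166 + 20
166 = 8*20 + 6
20 = 3*6 + 2
6 = 3*2 + 0
gcd(977558, 69688) = 2.
Back-substituting:
2 = 20 − 3·6
2 = −3·166 + 25·20
2 = 25·352 − 53·166
2 = −53·1926 + 290·352
2 = 290·69688 − 10493·1926
2 = −10493·977558 + 147192·69688
So 2 = (-10493)·977558 + (147192)·69688.

2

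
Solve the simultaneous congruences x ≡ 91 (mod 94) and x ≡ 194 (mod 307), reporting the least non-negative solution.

12781

Write x = 91 + 94·k. Then 94·k ≡ 194 − 91 ≡ 103 (mod 307).
Need 94⁻¹ mod 307. Extended Euclid on (307, 94):
307 = 3*94 + 25
94 = 3*25 + 19
25 = 1*19 + 6
19 = 3*6 + 1
6 = 6*1 + 0
Back-substitute:
1 = 19 − 3·6
1 = −3·25 + 4·19
1 = 4·94 − 15·25
1 = −15·307 + 49·94
94⁻¹ ≡ 49 (mod 307), so k ≡ 49·103 ≡ 135 (mod 307).
x = 91 + 94·135 = 12781.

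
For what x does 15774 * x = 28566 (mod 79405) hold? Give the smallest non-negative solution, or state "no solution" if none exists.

First find gcd(15774, 79405):
79405 = 5·15774 + 535
15774 = 29·535 + 259
535 = 2·259 + 17
259 = 15·17 + 4
17 = 4·4 + 1
4 = 4·1 + 0
gcd = 1, so a unique solution mod 79405 exists.
Back-substitute for the Bézout coefficients:
1 = 17 − 4·4
1 = −4·259 + 61·17
1 = 61·535 − 126·259
1 = −126·15774 + 3715·535
1 = 3715·79405 − 18701·15774
So 15774·(-18701) ≡ 1 (mod 79405), giving 15774⁻¹ ≡ 60704.
x ≡ 15774⁻¹·28566 ≡ 60704·28566 ≡ 24074 (mod 79405).

24074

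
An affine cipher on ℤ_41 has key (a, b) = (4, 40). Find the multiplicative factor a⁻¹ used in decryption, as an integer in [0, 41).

31

Run Euclid on (41, 4):
41 = 10*4 + 1
4 = 4*1 + 0
The gcd is 1. Working backward:
1 = 41 − 10·4
Hence 4⁻¹ ≡ -10 ≡ 31 (mod 41).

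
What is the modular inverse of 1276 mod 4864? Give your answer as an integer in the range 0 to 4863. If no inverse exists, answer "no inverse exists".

Compute gcd(1276, 4864):
4864 = 3×1276 + 1036
1276 = 1×1036 + 240
1036 = 4×240 + 76
240 = 3×76 + 12
76 = 6×12 + 4
12 = 3×4 + 0
The gcd is 4, not 1, hence no inverse exists.

no inverse exists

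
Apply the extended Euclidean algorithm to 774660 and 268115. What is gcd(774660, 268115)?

Repeated division:
774660 = 2*268115 + 238430
268115 = 1*238430 + 29685
238430 = 8*29685 + 950
29685 = 31*950 + 235
950 = 4*235 + 10
235 = 23*10 + 5
10 = 2*5 + 0
gcd(774660, 268115) = 5.
Working backward:
5 = 235 − 23·10
5 = −23·950 + 93·235
5 = 93·29685 − 2906·950
5 = −2906·238430 + 23341·29685
5 = 23341·268115 − 26247·238430
5 = −26247·774660 + 75835·268115
So 5 = (-26247)·774660 + (75835)·268115.

5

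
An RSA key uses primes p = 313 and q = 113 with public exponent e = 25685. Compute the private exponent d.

φ(n) = (p−1)(q−1) = 312·112 = 34944.
Need d with 25685·d ≡ 1 (mod 34944). Apply the extended Euclidean algorithm:
34944 = 1×25685 + 9259
25685 = 2×9259 + 7167
9259 = 1×7167 + 2092
7167 = 3×2092 + 891
2092 = 2×891 + 310
891 = 2×310 + 271
310 = 1×271 + 39
271 = 6×39 + 37
39 = 1×37 + 2
37 = 18×2 + 1
2 = 2×1 + 0
Back-substitute:
1 = 37 − 18·2
1 = −18·39 + 19·37
1 = 19·271 − 132·39
1 = −132·310 + 151·271
1 = 151·891 − 434·310
1 = −434·2092 + 1019·891
1 = 1019·7167 − 3491·2092
1 = −3491·9259 + 4510·7167
1 = 4510·25685 − 12511·9259
1 = −12511·34944 + 17021·25685
So 25685·17021 ≡ 1 (mod 34944), hence d = 17021.

17021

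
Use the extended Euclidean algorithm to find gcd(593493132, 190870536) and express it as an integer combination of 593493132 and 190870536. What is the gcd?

12

Euclidean algorithm:
593493132 = 3·190870536 + 20881524
190870536 = 9·20881524 + 2936820
20881524 = 7·2936820 + 323784
2936820 = 9·323784 + 22764
323784 = 14·22764 + 5088
22764 = 4·5088 + 2412
5088 = 2·2412 + 264
2412 = 9·264 + 36
264 = 7·36 + 12
36 = 3·12 + 0
gcd(593493132, 190870536) = 12.
Express as a combination:
12 = 264 − 7·36
12 = −7·2412 + 64·264
12 = 64·5088 − 135·2412
12 = −135·22764 + 604·5088
12 = 604·323784 − 8591·22764
12 = −8591·2936820 + 77923·323784
12 = 77923·20881524 − 554052·2936820
12 = −554052·190870536 + 5064391·20881524
12 = 5064391·593493132 − 15747225·190870536
So 12 = (5064391)·593493132 + (-15747225)·190870536.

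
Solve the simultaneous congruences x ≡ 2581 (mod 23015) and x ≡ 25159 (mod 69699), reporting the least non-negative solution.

350820226

Write x = 2581 + 23015·k. Then 23015·k ≡ 25159 − 2581 ≡ 22578 (mod 69699).
Need 23015⁻¹ mod 69699. Extended Euclid on (69699, 23015):
69699 = 3·23015 + 654
23015 = 35·654 + 125
654 = 5·125 + 29
125 = 4·29 + 9
29 = 3·9 + 2
9 = 4·2 + 1
2 = 2·1 + 0
Back-substitute:
1 = 9 − 4·2
1 = −4·29 + 13·9
1 = 13·125 − 56·29
1 = −56·654 + 293·125
1 = 293·23015 − 10311·654
1 = −10311·69699 + 31226·23015
23015⁻¹ ≡ 31226 (mod 69699), so k ≡ 31226·22578 ≡ 15243 (mod 69699).
x = 2581 + 23015·15243 = 350820226.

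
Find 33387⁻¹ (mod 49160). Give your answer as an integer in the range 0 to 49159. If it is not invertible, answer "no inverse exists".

Apply the Euclidean algorithm to 49160 and 33387:
49160 = 1×33387 + 15773
33387 = 2×15773 + 1841
15773 = 8×1841 + 1045
1841 = 1×1045 + 796
1045 = 1×796 + 249
796 = 3×249 + 49
249 = 5×49 + 4
49 = 12×4 + 1
4 = 4×1 + 0
The gcd is 1. Working backward:
1 = 49 − 12·4
1 = −12·249 + 61·49
1 = 61·796 − 195·249
1 = −195·1045 + 256·796
1 = 256·1841 − 451·1045
1 = −451·15773 + 3864·1841
1 = 3864·33387 − 8179·15773
1 = −8179·49160 + 12043·33387
So 33387·12043 ≡ 1 (mod 49160).

12043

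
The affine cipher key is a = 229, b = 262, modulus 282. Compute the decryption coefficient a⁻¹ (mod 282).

133

Extended Euclidean algorithm:
282 = 1*229 + 53
229 = 4*53 + 17
53 = 3*17 + 2
17 = 8*2 + 1
2 = 2*1 + 0
The gcd is 1. Working backward:
1 = 17 − 8·2
1 = −8·53 + 25·17
1 = 25·229 − 108·53
1 = −108·282 + 133·229
So 229·133 ≡ 1 (mod 282).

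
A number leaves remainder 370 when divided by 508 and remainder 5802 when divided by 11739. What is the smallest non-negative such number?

Write x = 370 + 508·k. Then 508·k ≡ 5802 − 370 ≡ 5432 (mod 11739).
Need 508⁻¹ mod 11739. Extended Euclid on (11739, 508):
11739 = 23*508 + 55
508 = 9*55 + 13
55 = 4*13 + 3
13 = 4*3 + 1
3 = 3*1 + 0
Back-substitute:
1 = 13 − 4·3
1 = −4·55 + 17·13
1 = 17·508 − 157·55
1 = −157·11739 + 3628·508
508⁻¹ ≡ 3628 (mod 11739), so k ≡ 3628·5432 ≡ 9254 (mod 11739).
x = 370 + 508·9254 = 4701402.

4701402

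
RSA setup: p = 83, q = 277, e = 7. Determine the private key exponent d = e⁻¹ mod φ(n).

19399

φ(n) = (p−1)(q−1) = 82·276 = 22632.
Need d with 7·d ≡ 1 (mod 22632). Apply the extended Euclidean algorithm:
22632 = 3233×7 + 1
7 = 7×1 + 0
Back-substitute:
1 = 22632 − 3233·7
So 7·(-3233) ≡ 1 (mod 22632), hence d ≡ -3233 ≡ 19399 (mod 22632).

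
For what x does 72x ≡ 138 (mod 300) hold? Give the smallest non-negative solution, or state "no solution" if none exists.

no solution

gcd(72, 300):
300 = 4·72 + 12
72 = 6·12 + 0
gcd = 12, but 12 ∤ 138, so the congruence has no solution.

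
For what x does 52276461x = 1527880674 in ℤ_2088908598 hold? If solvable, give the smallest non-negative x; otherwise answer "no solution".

178447936

First find gcd(52276461, 2088908598):
2088908598 = 39*52276461 + 50126619
52276461 = 1*50126619 + 2149842
50126619 = 23*2149842 + 680253
2149842 = 3*680253 + 109083
680253 = 6*109083 + 25755
109083 = 4*25755 + 6063
25755 = 4*6063 + 1503
6063 = 4*1503 + 51
1503 = 29*51 + 24
51 = 2*24 + 3
24 = 8*3 + 0
gcd = 3 and 3 | 1527880674, so solutions exist. Divide through by 3: 17425487x ≡ 509293558 (mod 696302866).
Now find 17425487⁻¹ mod 696302866:
696302866 = 39×17425487 + 16708873
17425487 = 1×16708873 + 716614
16708873 = 23×716614 + 226751
716614 = 3×226751 + 36361
226751 = 6×36361 + 8585
36361 = 4×8585 + 2021
8585 = 4×2021 + 501
2021 = 4×501 + 17
501 = 29×17 + 8
17 = 2×8 + 1
8 = 8×1 + 0
Back-substitute:
1 = 17 − 2·8
1 = −2·501 + 59·17
1 = 59·2021 − 238·501
1 = −238·8585 + 1011·2021
1 = 1011·36361 − 4282·8585
1 = −4282·226751 + 26703·36361
1 = 26703·716614 − 84391·226751
1 = −84391·16708873 + 1967696·716614
1 = 1967696·17425487 − 2052087·16708873
1 = −2052087·696302866 + 81999089·17425487
So 17425487⁻¹ ≡ 81999089 (mod 696302866).
Then x ≡ 81999089·509293558 ≡ 178447936 (mod 696302866); the smallest non-negative solution is x = 178447936.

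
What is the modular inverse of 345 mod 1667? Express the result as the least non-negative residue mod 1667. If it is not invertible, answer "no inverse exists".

Run Euclid on (1667, 345):
1667 = 4·345 + 287
345 = 1·287 + 58
287 = 4·58 + 55
58 = 1·55 + 3
55 = 18·3 + 1
3 = 3·1 + 0
gcd = 1, so the inverse exists. Back-substitute:
1 = 55 − 18·3
1 = −18·58 + 19·55
1 = 19·287 − 94·58
1 = −94·345 + 113·287
1 = 113·1667 − 546·345
So 345·(-546) ≡ 1 (mod 1667), and -546 ≡ 1121 (mod 1667).

1121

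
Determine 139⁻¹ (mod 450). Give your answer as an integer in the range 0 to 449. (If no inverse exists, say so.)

259

gcd(450, 139) by repeated division:
450 = 3·139 + 33
139 = 4·33 + 7
33 = 4·7 + 5
7 = 1·5 + 2
5 = 2·2 + 1
2 = 2·1 + 0
gcd = 1, so the inverse exists. Back-substitute:
1 = 5 − 2·2
1 = −2·7 + 3·5
1 = 3·33 − 14·7
1 = −14·139 + 59·33
1 = 59·450 − 191·139
So 139·(-191) ≡ 1 (mod 450), and -191 ≡ 259 (mod 450).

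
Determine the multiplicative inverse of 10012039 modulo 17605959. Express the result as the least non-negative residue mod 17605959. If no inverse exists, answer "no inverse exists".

4330729

Run Euclid on (17605959, 10012039):
17605959 = 1*10012039 + 7593920
10012039 = 1*7593920 + 2418119
7593920 = 3*2418119 + 339563
2418119 = 7*339563 + 41178
339563 = 8*41178 + 10139
41178 = 4*10139 + 622
10139 = 16*622 + 187
622 = 3*187 + 61
187 = 3*61 + 4
61 = 15*4 + 1
4 = 4*1 + 0
The gcd is 1. Working backward:
1 = 61 − 15·4
1 = −15·187 + 46·61
1 = 46·622 − 153·187
1 = −153·10139 + 2494·622
1 = 2494·41178 − 10129·10139
1 = −10129·339563 + 83526·41178
1 = 83526·2418119 − 594811·339563
1 = −594811·7593920 + 1867959·2418119
1 = 1867959·10012039 − 2462770·7593920
1 = −2462770·17605959 + 4330729·10012039
So 10012039·4330729 ≡ 1 (mod 17605959).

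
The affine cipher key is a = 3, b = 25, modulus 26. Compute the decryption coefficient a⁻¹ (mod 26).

9

Run Euclid on (26, 3):
26 = 8*3 + 2
3 = 1*2 + 1
2 = 2*1 + 0
The gcd is 1. Working backward:
1 = 3 − 2
1 = −26 + 9·3
So 3·9 ≡ 1 (mod 26).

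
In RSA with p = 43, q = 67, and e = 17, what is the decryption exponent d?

φ(n) = (p−1)(q−1) = 42·66 = 2772.
Need d with 17·d ≡ 1 (mod 2772). Apply the extended Euclidean algorithm:
2772 = 163·17 + 1
17 = 17·1 + 0
Back-substitute:
1 = 2772 − 163·17
So 17·(-163) ≡ 1 (mod 2772), hence d ≡ -163 ≡ 2609 (mod 2772).

2609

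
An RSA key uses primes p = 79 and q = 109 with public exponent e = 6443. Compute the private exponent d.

φ(n) = (p−1)(q−1) = 78·108 = 8424.
Need d with 6443·d ≡ 1 (mod 8424). Apply the extended Euclidean algorithm:
8424 = 1*6443 + 1981
6443 = 3*1981 + 500
1981 = 3*500 + 481
500 = 1*481 + 19
481 = 25*19 + 6
19 = 3*6 + 1
6 = 6*1 + 0
Back-substitute:
1 = 19 − 3·6
1 = −3·481 + 76·19
1 = 76·500 − 79·481
1 = −79·1981 + 313·500
1 = 313·6443 − 1018·1981
1 = −1018·8424 + 1331·6443
So 6443·1331 ≡ 1 (mod 8424), hence d = 1331.

1331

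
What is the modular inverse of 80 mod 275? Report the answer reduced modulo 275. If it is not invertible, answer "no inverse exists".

no inverse exists

Compute gcd(80, 275):
275 = 3*80 + 35
80 = 2*35 + 10
35 = 3*10 + 5
10 = 2*5 + 0
The gcd is 5, not 1, hence no inverse exists.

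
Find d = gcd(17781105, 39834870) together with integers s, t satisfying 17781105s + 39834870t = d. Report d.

15

Apply Euclid's algorithm to 39834870 and 17781105:
39834870 = 2*17781105 + 4272660
17781105 = 4*4272660 + 690465
4272660 = 6*690465 + 129870
690465 = 5*129870 + 41115
129870 = 3*41115 + 6525
41115 = 6*6525 + 1965
6525 = 3*1965 + 630
1965 = 3*630 + 75
630 = 8*75 + 30
75 = 2*30 + 15
30 = 2*15 + 0
gcd(17781105, 39834870) = 15.
Working backward:
15 = 75 − 2·30
15 = −2·630 + 17·75
15 = 17·1965 − 53·630
15 = −53·6525 + 176·1965
15 = 176·41115 − 1109·6525
15 = −1109·129870 + 3503·41115
15 = 3503·690465 − 18624·129870
15 = −18624·4272660 + 115247·690465
15 = 115247·17781105 − 479612·4272660
15 = −479612·39834870 + 1074471·17781105
So 15 = (-479612)·39834870 + (1074471)·17781105.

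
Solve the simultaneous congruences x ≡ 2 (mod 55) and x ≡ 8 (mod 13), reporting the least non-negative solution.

Write x = 2 + 55·k. Then 55·k ≡ 8 − 2 ≡ 6 (mod 13).
Need 55⁻¹ mod 13. Extended Euclid on (13, 3):
13 = 4*3 + 1
3 = 3*1 + 0
Back-substitute:
1 = 13 − 4·3
55⁻¹ ≡ 9 (mod 13), so k ≡ 9·6 ≡ 2 (mod 13).
x = 2 + 55·2 = 112.

112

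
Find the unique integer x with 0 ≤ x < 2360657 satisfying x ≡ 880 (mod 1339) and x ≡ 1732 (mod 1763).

421326

Write x = 880 + 1339·k. Then 1339·k ≡ 1732 − 880 ≡ 852 (mod 1763).
Need 1339⁻¹ mod 1763. Extended Euclid on (1763, 1339):
1763 = 1·1339 + 424
1339 = 3·424 + 67
424 = 6·67 + 22
67 = 3·22 + 1
22 = 22·1 + 0
Back-substitute:
1 = 67 − 3·22
1 = −3·424 + 19·67
1 = 19·1339 − 60·424
1 = −60·1763 + 79·1339
1339⁻¹ ≡ 79 (mod 1763), so k ≡ 79·852 ≡ 314 (mod 1763).
x = 880 + 1339·314 = 421326.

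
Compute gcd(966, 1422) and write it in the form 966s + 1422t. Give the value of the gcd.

Apply Euclid's algorithm to 1422 and 966:
1422 = 1×966 + 456
966 = 2×456 + 54
456 = 8×54 + 24
54 = 2×24 + 6
24 = 4×6 + 0
gcd(966, 1422) = 6.
Back-substituting:
6 = 54 − 2·24
6 = −2·456 + 17·54
6 = 17·966 − 36·456
6 = −36·1422 + 53·966
So 6 = (-36)·1422 + (53)·966.

6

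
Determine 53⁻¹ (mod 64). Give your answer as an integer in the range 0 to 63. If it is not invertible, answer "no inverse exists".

29

Extended Euclidean algorithm:
64 = 1·53 + 11
53 = 4·11 + 9
11 = 1·9 + 2
9 = 4·2 + 1
2 = 2·1 + 0
Since gcd(53, 64) = 1, back-substitute to write 1 as a combination:
1 = 9 − 4·2
1 = −4·11 + 5·9
1 = 5·53 − 24·11
1 = −24·64 + 29·53
So 53·29 ≡ 1 (mod 64).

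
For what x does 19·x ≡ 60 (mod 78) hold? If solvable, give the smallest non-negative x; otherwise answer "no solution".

36

First find gcd(19, 78):
78 = 4·19 + 2
19 = 9·2 + 1
2 = 2·1 + 0
gcd = 1, so a unique solution mod 78 exists.
Back-substitute for the Bézout coefficients:
1 = 19 − 9·2
1 = −9·78 + 37·19
So 19·(37) ≡ 1 (mod 78), giving 19⁻¹ ≡ 37.
x ≡ 19⁻¹·60 ≡ 37·60 ≡ 36 (mod 78).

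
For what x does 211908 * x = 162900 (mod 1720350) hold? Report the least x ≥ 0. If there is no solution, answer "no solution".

First find gcd(211908, 1720350):
1720350 = 8·211908 + 25086
211908 = 8·25086 + 11220
25086 = 2·11220 + 2646
11220 = 4·2646 + 636
2646 = 4·636 + 102
636 = 6·102 + 24
102 = 4·24 + 6
24 = 4·6 + 0
gcd = 6 and 6 | 162900, so solutions exist. Divide through by 6: 35318x ≡ 27150 (mod 286725).
Now find 35318⁻¹ mod 286725:
286725 = 8·35318 + 4181
35318 = 8·4181 + 1870
4181 = 2·1870 + 441
1870 = 4·441 + 106
441 = 4·106 + 17
106 = 6·17 + 4
17 = 4·4 + 1
4 = 4·1 + 0
Back-substitute:
1 = 17 − 4·4
1 = −4·106 + 25·17
1 = 25·441 − 104·106
1 = −104·1870 + 441·441
1 = 441·4181 − 986·1870
1 = −986·35318 + 8329·4181
1 = 8329·286725 − 67618·35318
So 35318·(-67618) ≡ 1 (mod 286725), i.e. 35318⁻¹ ≡ 219107.
Then x ≡ 219107·27150 ≡ 71475 (mod 286725); the smallest non-negative solution is x = 71475.

71475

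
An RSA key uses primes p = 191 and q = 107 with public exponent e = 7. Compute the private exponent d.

17263

φ(n) = (p−1)(q−1) = 190·106 = 20140.
Need d with 7·d ≡ 1 (mod 20140). Apply the extended Euclidean algorithm:
20140 = 2877*7 + 1
7 = 7*1 + 0
Back-substitute:
1 = 20140 − 2877·7
So 7·(-2877) ≡ 1 (mod 20140), hence d ≡ -2877 ≡ 17263 (mod 20140).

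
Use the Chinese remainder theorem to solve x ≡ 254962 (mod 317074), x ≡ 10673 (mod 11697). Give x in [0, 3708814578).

1909674590

Write x = 254962 + 317074·k. Then 317074·k ≡ 10673 − 254962 ≡ 1348 (mod 11697).
Need 317074⁻¹ mod 11697. Extended Euclid on (11697, 1255):
11697 = 9·1255 + 402
1255 = 3·402 + 49
402 = 8·49 + 10
49 = 4·10 + 9
10 = 1·9 + 1
9 = 9·1 + 0
Back-substitute:
1 = 10 − 9
1 = −49 + 5·10
1 = 5·402 − 41·49
1 = −41·1255 + 128·402
1 = 128·11697 − 1193·1255
317074⁻¹ ≡ 10504 (mod 11697), so k ≡ 10504·1348 ≡ 6022 (mod 11697).
x = 254962 + 317074·6022 = 1909674590.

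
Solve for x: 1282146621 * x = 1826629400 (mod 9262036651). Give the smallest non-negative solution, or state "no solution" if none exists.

no solution

gcd(1282146621, 9262036651):
9262036651 = 7·1282146621 + 287010304
1282146621 = 4·287010304 + 134105405
287010304 = 2·134105405 + 18799494
134105405 = 7·18799494 + 2508947
18799494 = 7·2508947 + 1236865
2508947 = 2·1236865 + 35217
1236865 = 35·35217 + 4270
35217 = 8·4270 + 1057
4270 = 4·1057 + 42
1057 = 25·42 + 7
42 = 6·7 + 0
gcd = 7, but 7 ∤ 1826629400, so the congruence has no solution.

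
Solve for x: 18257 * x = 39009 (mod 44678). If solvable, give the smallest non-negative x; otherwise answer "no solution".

First find gcd(18257, 44678):
44678 = 2*18257 + 8164
18257 = 2*8164 + 1929
8164 = 4*1929 + 448
1929 = 4*448 + 137
448 = 3*137 + 37
137 = 3*37 + 26
37 = 1*26 + 11
26 = 2*11 + 4
11 = 2*4 + 3
4 = 1*3 + 1
3 = 3*1 + 0
gcd = 1, so a unique solution mod 44678 exists.
Back-substitute for the Bézout coefficients:
1 = 4 − 3
1 = −11 + 3·4
1 = 3·26 − 7·11
1 = −7·37 + 10·26
1 = 10·137 − 37·37
1 = −37·448 + 121·137
1 = 121·1929 − 521·448
1 = −521·8164 + 2205·1929
1 = 2205·18257 − 4931·8164
1 = −4931·44678 + 12067·18257
So 18257·(12067) ≡ 1 (mod 44678), giving 18257⁻¹ ≡ 12067.
x ≡ 18257⁻¹·39009 ≡ 12067·39009 ≡ 38873 (mod 44678).

38873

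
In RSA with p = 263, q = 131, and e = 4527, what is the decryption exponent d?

5703

φ(n) = (p−1)(q−1) = 262·130 = 34060.
Need d with 4527·d ≡ 1 (mod 34060). Apply the extended Euclidean algorithm:
34060 = 7·4527 + 2371
4527 = 1·2371 + 2156
2371 = 1·2156 + 215
2156 = 10·215 + 6
215 = 35·6 + 5
6 = 1·5 + 1
5 = 5·1 + 0
Back-substitute:
1 = 6 − 5
1 = −215 + 36·6
1 = 36·2156 − 361·215
1 = −361·2371 + 397·2156
1 = 397·4527 − 758·2371
1 = −758·34060 + 5703·4527
So 4527·5703 ≡ 1 (mod 34060), hence d = 5703.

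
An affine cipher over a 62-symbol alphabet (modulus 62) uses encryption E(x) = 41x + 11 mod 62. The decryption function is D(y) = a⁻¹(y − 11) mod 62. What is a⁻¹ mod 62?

Extended Euclidean algorithm:
62 = 1·41 + 21
41 = 1·21 + 20
21 = 1·20 + 1
20 = 20·1 + 0
The gcd is 1. Working backward:
1 = 21 − 20
1 = −41 + 2·21
1 = 2·62 − 3·41
Hence 41⁻¹ ≡ -3 ≡ 59 (mod 62).

59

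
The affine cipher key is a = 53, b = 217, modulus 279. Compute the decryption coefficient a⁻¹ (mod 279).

Run Euclid on (279, 53):
279 = 5·53 + 14
53 = 3·14 + 11
14 = 1·11 + 3
11 = 3·3 + 2
3 = 1·2 + 1
2 = 2·1 + 0
Since gcd(53, 279) = 1, back-substitute to write 1 as a combination:
1 = 3 − 2
1 = −11 + 4·3
1 = 4·14 − 5·11
1 = −5·53 + 19·14
1 = 19·279 − 100·53
So 53·(-100) ≡ 1 (mod 279), and -100 ≡ 179 (mod 279).

179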